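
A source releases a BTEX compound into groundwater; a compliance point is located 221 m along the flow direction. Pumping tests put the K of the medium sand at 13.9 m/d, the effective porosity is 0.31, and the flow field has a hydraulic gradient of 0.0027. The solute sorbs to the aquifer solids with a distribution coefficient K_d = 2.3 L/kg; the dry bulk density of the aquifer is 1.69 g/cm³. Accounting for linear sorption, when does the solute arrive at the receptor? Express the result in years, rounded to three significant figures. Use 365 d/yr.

67.7 years

Darcy flux q = K·i = 13.9 × 0.0027 = 0.03753 m/d
Average linear velocity = 0.03753 / 0.31 = 0.1211 m/d
Retardation R = 1 + ρ_b·K_d/n = 1 + 1.69×2.3/0.31 = 13.54
Contaminant velocity v_c = v/R = 0.1211/13.54 = 0.008942 m/d
t = L/v_c = 221/0.008942 = 24710 d
   = 24710/365 = 67.7 yr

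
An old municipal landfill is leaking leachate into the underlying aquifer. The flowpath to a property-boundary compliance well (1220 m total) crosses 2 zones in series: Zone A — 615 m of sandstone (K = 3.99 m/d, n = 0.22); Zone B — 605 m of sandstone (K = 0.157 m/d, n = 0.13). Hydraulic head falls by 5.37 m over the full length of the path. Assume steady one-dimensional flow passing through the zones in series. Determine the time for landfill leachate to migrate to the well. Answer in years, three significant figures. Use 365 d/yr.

437 years

Continuity: the same q passes through each zone, so ΔH = q·Σ(L_j/K_j) — the zones act as resistances in series.
Σ(L/K) = 615/3.99 + 605/0.157 = 154.1 + 3854 = 4008 d
q = ΔH / Σ(L/K) = 5.37 / 4008 = 0.001340 m/d (same in every zone)
Zone A: v = q/n = 0.001340/0.22 = 0.006091 m/d → t_A = 615/0.006091 = 101000 d
Zone B: v = q/n = 0.001340/0.13 = 0.01031 m/d → t_B = 605/0.01031 = 58700 d
Total t = 101000 + 58700 = 159700 d
   = 159700 / 365 = 437 yr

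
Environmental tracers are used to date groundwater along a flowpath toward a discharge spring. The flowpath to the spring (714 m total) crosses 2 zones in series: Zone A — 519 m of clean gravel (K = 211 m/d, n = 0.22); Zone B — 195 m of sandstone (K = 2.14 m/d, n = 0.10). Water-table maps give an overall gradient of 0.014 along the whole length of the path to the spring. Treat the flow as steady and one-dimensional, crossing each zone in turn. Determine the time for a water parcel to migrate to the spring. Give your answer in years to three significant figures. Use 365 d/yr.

3.43 years

Continuity: the same q passes through each zone, so ΔH = q·Σ(L_j/K_j) — the zones act as resistances in series.
Σ(L/K) = 519/211 + 195/2.14 = 2.460 + 91.12 = 93.58 d
K_eq = L_total / Σ(L/K) = 714 / 93.58 = 7.630 m/d
q = K_eq · i = 7.630 × 0.014 = 0.1068 m/d (same in every zone)
Zone A: v = q/n = 0.1068/0.22 = 0.4855 m/d → t_A = 519/0.4855 = 1069 d
Zone B: v = q/n = 0.1068/0.10 = 1.068 m/d → t_B = 195/1.068 = 182.6 d
Total t = 1069 + 182.6 = 1251 d
   = 1251 / 365 = 3.43 yr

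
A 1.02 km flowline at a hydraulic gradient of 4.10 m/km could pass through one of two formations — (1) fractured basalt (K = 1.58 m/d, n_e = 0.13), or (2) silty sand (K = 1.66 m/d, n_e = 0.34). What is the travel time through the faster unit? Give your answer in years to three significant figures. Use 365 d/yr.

Unit 1 (fractured basalt): v = 1.58×0.0041/0.13 = 0.04983 m/d, t = 1020/0.04983 = 20470 d
Unit 2 (silty sand): v = 1.66×0.0041/0.34 = 0.02002 m/d, t = 1020/0.02002 = 50960 d
Faster: 20470 d / 365 = 56.1 yr

56.1 years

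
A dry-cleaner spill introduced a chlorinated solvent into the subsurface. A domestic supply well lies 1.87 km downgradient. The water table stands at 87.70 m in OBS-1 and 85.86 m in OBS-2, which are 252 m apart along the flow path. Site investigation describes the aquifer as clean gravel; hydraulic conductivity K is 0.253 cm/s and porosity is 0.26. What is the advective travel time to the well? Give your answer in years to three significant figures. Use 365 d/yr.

0.835 years

Hydraulic gradient i = (87.70 − 85.86) / 252 = 1.84 / 252 = 0.007302
K = 0.253 cm/s × 864 = 218.6 m/d
Darcy flux q = K·i = 218.6 × 0.007302 = 1.596 m/d
v_s = q/n_e = 1.596/0.26 = 6.139 m/d
L = 1.87 km = 1870 m
t = L / v = 1870 / 6.139 = 304.6 d
   = 304.6 / 365 = 0.835 yr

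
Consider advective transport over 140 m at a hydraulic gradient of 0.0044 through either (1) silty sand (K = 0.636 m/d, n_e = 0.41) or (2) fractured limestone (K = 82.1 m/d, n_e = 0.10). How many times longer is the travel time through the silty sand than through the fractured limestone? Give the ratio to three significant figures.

529

Unit 1 (silty sand): v = 0.636×0.0044/0.41 = 0.006825 m/d, t = 140/0.006825 = 20510 d
Unit 2 (fractured limestone): v = 82.1×0.0044/0.10 = 3.612 m/d, t = 140/3.612 = 38.76 d
t(silty sand) / t(fractured limestone) = 20510/38.76 = 529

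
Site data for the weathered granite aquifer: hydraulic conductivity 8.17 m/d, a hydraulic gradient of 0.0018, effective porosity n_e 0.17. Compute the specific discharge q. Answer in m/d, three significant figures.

Darcy flux q = K·i = 8.17 × 0.0018 = 0.01471 m/d

0.0147 m/d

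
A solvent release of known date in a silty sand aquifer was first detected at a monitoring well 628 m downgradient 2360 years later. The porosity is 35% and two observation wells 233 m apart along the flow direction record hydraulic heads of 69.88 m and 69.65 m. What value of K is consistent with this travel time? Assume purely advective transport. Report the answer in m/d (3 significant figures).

0.258 m/d

Hydraulic gradient i = (69.88 − 69.65) / 233 = 0.23 / 233 = 9.871e-4
t = 2360 years = 861400 d
v = L / t = 628 / 861400 = 7.290e-4 m/d
K = v · n / i = 7.290e-4 × 0.35 / 9.871e-4 = 0.258 m/d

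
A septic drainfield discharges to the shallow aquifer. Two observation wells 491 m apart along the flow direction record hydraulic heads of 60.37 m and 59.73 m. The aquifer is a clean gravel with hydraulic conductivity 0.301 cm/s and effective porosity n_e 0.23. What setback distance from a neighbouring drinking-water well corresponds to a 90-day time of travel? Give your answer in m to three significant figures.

133 m

Hydraulic gradient i = (60.37 − 59.73) / 491 = 0.64 / 491 = 0.001303
K = 0.301 cm/s × 864 = 260.1 m/d
Specific discharge q = 260.1 × 0.001303 = 0.3390 m/d
v_s = q/n_e = 0.3390/0.23 = 1.474 m/d
L = v × T = 1.474 × 90 = 132.6 m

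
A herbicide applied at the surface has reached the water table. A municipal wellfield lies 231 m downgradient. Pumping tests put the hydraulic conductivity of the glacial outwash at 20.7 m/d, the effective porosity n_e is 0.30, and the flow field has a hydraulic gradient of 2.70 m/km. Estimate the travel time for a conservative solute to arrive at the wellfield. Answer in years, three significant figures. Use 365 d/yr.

3.40 years

Specific discharge q = 20.7 × 0.0027 = 0.05589 m/d
v = Ki/n = 20.7·0.0027/0.30 = 0.1863 m/d
t = L / v = 231 / 0.1863 = 1240 d
   = 1240 / 365 = 3.40 yr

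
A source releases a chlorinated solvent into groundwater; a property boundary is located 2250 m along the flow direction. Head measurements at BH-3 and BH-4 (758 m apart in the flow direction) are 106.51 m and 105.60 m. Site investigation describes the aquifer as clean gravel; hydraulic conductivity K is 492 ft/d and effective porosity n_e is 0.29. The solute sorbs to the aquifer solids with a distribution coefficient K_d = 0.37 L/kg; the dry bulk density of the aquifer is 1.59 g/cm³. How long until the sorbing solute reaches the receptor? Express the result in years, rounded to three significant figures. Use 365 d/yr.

Hydraulic gradient i = (106.51 − 105.60) / 758 = 0.91 / 758 = 0.001201
K = 492 ft/d × 0.3048 = 150.0 m/d
Specific discharge q = 150.0 × 0.001201 = 0.1800 m/d
Average linear velocity = 0.1800 / 0.29 = 0.6208 m/d
Retardation R = 1 + ρ_b·K_d/n = 1 + 1.59×0.37/0.29 = 3.029
Contaminant velocity v_c = v/R = 0.6208/3.029 = 0.2050 m/d
t = L/v_c = 2250/0.2050 = 10980 d
   = 10980/365 = 30.1 yr

30.1 years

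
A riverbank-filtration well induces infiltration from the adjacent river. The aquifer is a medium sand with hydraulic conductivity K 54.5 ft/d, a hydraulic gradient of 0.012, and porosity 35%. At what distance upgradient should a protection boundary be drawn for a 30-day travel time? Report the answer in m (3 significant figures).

17.1 m

K = 54.5 ft/d × 0.3048 = 16.61 m/d
Darcy flux q = K·i = 16.61 × 0.012 = 0.1993 m/d
v = Ki/n = 16.61·0.012/0.35 = 0.5695 m/d
L = v × T = 0.5695 × 30 = 17.09 m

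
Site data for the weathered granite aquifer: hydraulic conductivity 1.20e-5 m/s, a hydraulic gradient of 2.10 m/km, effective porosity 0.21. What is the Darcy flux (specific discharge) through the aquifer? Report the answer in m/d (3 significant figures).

0.00218 m/d

K = 1.20e-5 m/s × 86400 s/d = 1.037 m/d
Darcy flux q = K·i = 1.037 × 0.0021 = 0.002177 m/d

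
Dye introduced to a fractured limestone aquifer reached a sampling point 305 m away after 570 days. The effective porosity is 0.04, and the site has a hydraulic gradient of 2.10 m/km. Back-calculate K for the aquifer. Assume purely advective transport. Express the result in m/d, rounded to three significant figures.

v = L / t = 305 / 570 = 0.5351 m/d
K = v · n / i = 0.5351 × 0.04 / 0.0021 = 10.2 m/d

10.2 m/d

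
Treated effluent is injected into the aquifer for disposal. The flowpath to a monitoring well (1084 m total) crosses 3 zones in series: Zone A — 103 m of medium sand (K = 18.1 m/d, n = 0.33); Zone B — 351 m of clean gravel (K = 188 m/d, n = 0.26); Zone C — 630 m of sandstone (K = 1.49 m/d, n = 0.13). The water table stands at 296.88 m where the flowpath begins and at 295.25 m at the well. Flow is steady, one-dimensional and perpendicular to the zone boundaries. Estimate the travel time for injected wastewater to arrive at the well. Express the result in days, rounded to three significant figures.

54700 days

Total head drop ΔH = 296.88 − 295.25 = 1.63 m
Continuity: the same q passes through each zone, so ΔH = q·Σ(L_j/K_j) — the zones act as resistances in series.
Σ(L/K) = 103/18.1 + 351/188 + 630/1.49 = 5.691 + 1.867 + 422.8 = 430.4 d
q = ΔH / Σ(L/K) = 1.63 / 430.4 = 0.003787 m/d (same in every zone)
Zone A: v = q/n = 0.003787/0.33 = 0.01148 m/d → t_A = 103/0.01148 = 8975 d
Zone B: v = q/n = 0.003787/0.26 = 0.01457 m/d → t_B = 351/0.01457 = 24100 d
Zone C: v = q/n = 0.003787/0.13 = 0.02913 m/d → t_C = 630/0.02913 = 21620 d
Total t = 8975 + 24100 + 21620 = 54690 d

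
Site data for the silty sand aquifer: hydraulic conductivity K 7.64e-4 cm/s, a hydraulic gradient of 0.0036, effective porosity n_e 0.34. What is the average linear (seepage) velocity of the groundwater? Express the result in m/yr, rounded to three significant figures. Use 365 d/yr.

K = 7.64e-4 cm/s × 864 = 0.6601 m/d
q = Ki = 0.6601 × 0.0036 = 0.002376 m/d
v = Ki/n = 0.6601·0.0036/0.34 = 0.006989 m/d
   = 0.006989 × 365 = 2.55 m/yr

2.55 m/yr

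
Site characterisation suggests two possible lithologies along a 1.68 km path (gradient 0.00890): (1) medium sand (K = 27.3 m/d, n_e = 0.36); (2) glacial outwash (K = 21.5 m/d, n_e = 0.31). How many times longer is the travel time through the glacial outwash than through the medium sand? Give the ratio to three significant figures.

Unit 1 (medium sand): v = 27.3×0.0089/0.36 = 0.6749 m/d, t = 1680/0.6749 = 2489 d
Unit 2 (glacial outwash): v = 21.5×0.0089/0.31 = 0.6173 m/d, t = 1680/0.6173 = 2722 d
t(glacial outwash) / t(medium sand) = 2722/2489 = 1.09

1.09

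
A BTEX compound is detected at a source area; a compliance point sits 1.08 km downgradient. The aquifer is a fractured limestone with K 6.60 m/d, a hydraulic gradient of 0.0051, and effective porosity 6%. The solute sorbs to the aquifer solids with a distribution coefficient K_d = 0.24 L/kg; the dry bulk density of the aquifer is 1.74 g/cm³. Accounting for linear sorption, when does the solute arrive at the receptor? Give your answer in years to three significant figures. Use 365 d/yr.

42.0 years

Darcy flux q = K·i = 6.60 × 0.0051 = 0.03366 m/d
v = Ki/n = 6.60·0.0051/0.06 = 0.5610 m/d
Retardation R = 1 + ρ_b·K_d/n = 1 + 1.74×0.24/0.06 = 7.960
Contaminant velocity v_c = v/R = 0.5610/7.960 = 0.07048 m/d
L = 1.08 km = 1080 m
t = L/v_c = 1080/0.07048 = 15320 d
   = 15320/365 = 42.0 yr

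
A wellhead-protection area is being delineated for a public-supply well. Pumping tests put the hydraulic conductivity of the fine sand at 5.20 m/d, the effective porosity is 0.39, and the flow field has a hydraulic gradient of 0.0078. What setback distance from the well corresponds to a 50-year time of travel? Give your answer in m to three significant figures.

1900 m

Specific discharge q = 5.20 × 0.0078 = 0.04056 m/d
v = Ki/n = 5.20·0.0078/0.39 = 0.1040 m/d
T = 50 yr × 365 = 18250 d
L = v × T = 0.1040 × 18250 = 1898 m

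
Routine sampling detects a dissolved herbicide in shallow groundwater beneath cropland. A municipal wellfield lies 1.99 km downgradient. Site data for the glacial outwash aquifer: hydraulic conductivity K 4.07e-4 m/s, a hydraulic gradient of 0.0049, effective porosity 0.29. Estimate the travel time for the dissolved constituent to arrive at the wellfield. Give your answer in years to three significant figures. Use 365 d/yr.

K = 4.07e-4 m/s × 86400 s/d = 35.16 m/d
Darcy flux q = K·i = 35.16 × 0.0049 = 0.1723 m/d
Average linear velocity = 0.1723 / 0.29 = 0.5942 m/d
L = 1.99 km = 1990 m
t = L / v = 1990 / 0.5942 = 3349 d
   = 3349 / 365 = 9.18 yr

9.18 years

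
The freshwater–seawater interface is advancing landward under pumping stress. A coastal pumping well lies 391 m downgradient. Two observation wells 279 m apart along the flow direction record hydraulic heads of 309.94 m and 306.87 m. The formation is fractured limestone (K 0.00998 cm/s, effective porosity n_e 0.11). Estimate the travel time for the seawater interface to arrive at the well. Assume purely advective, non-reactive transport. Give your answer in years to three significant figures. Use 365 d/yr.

Hydraulic gradient i = (309.94 − 306.87) / 279 = 3.07 / 279 = 0.01100
K = 0.00998 cm/s × 864 = 8.623 m/d
q = Ki = 8.623 × 0.01100 = 0.09488 m/d
Seepage velocity v = q / n = 0.09488 / 0.11 = 0.8626 m/d
t = L / v = 391 / 0.8626 = 453.3 d
   = 453.3 / 365 = 1.24 yr

1.24 years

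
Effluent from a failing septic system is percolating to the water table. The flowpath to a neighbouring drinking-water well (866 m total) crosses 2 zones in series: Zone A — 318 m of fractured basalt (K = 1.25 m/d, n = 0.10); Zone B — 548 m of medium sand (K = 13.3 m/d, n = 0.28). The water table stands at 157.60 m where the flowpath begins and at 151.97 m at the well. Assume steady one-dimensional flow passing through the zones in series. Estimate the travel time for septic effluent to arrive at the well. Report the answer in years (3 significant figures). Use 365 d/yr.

26.6 years

Total head drop ΔH = 157.60 − 151.97 = 5.63 m
Steady 1-D flow in series ⇒ the Darcy flux q is identical in every zone and the zone head losses add (resistances L/K in series).
Σ(L/K) = 318/1.25 + 548/13.3 = 254.4 + 41.20 = 295.6 d
q = ΔH / Σ(L/K) = 5.63 / 295.6 = 0.01905 m/d (same in every zone)
Zone A: v = q/n = 0.01905/0.10 = 0.1905 m/d → t_A = 318/0.1905 = 1670 d
Zone B: v = q/n = 0.01905/0.28 = 0.06802 m/d → t_B = 548/0.06802 = 8056 d
Total t = 1670 + 8056 = 9726 d
   = 9726 / 365 = 26.6 yr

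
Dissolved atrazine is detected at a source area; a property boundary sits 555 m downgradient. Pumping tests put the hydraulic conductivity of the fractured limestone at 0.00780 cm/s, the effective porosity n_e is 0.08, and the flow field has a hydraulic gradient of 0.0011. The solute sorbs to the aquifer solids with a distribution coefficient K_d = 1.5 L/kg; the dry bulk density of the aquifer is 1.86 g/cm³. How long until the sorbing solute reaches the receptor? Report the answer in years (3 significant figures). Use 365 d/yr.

K = 0.00780 cm/s × 864 = 6.739 m/d
Darcy flux q = K·i = 6.739 × 0.0011 = 0.007413 m/d
Seepage velocity v = q / n = 0.007413 / 0.08 = 0.09266 m/d
Retardation R = 1 + ρ_b·K_d/n = 1 + 1.86×1.5/0.08 = 35.88
Contaminant velocity v_c = v/R = 0.09266/35.88 = 0.002583 m/d
t = L/v_c = 555/0.002583 = 214900 d
   = 214900/365 = 589 yr

589 years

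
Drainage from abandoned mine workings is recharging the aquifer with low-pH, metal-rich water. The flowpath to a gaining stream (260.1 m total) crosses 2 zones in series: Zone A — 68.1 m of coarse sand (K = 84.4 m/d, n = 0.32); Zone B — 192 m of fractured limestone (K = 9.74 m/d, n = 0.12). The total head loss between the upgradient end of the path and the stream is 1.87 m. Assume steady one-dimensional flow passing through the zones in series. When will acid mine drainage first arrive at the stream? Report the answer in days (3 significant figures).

Steady 1-D flow in series ⇒ the Darcy flux q is identical in every zone and the zone head losses add (resistances L/K in series).
Σ(L/K) = 68.1/84.4 + 192/9.74 = 0.8069 + 19.71 = 20.52 d
q = ΔH / Σ(L/K) = 1.87 / 20.52 = 0.09113 m/d (same in every zone)
Zone A: v = q/n = 0.09113/0.32 = 0.2848 m/d → t_A = 68.1/0.2848 = 239.1 d
Zone B: v = q/n = 0.09113/0.12 = 0.7594 m/d → t_B = 192/0.7594 = 252.8 d
Total t = 239.1 + 252.8 = 491.9 d

492 days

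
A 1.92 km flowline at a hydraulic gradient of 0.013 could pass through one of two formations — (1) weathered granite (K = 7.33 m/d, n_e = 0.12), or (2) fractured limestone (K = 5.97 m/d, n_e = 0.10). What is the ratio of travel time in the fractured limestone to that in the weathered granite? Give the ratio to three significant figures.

Unit 1 (weathered granite): v = 7.33×0.013/0.12 = 0.7941 m/d, t = 1920/0.7941 = 2418 d
Unit 2 (fractured limestone): v = 5.97×0.013/0.10 = 0.7761 m/d, t = 1920/0.7761 = 2474 d
t(fractured limestone) / t(weathered granite) = 2474/2418 = 1.02

1.02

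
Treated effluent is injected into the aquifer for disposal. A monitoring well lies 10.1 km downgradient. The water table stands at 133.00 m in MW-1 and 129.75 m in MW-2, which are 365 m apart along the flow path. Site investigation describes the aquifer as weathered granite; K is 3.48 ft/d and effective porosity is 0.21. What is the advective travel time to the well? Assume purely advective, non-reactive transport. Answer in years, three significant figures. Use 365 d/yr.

Hydraulic gradient i = (133.00 − 129.75) / 365 = 3.25 / 365 = 0.008904
K = 3.48 ft/d × 0.3048 = 1.061 m/d
Specific discharge q = 1.061 × 0.008904 = 0.009445 m/d
v_s = q/n_e = 0.009445/0.21 = 0.04497 m/d
L = 10.1 km = 10100 m
t = L / v = 10100 / 0.04497 = 224600 d
   = 224600 / 365 = 615 yr

615 years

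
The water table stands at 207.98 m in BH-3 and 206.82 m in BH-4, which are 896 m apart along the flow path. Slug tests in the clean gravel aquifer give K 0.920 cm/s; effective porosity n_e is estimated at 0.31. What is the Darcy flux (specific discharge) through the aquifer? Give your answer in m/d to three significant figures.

Hydraulic gradient i = (207.98 − 206.82) / 896 = 1.16 / 896 = 0.001295
K = 0.920 cm/s × 864 = 794.9 m/d
q = Ki = 794.9 × 0.001295 = 1.029 m/d

1.03 m/d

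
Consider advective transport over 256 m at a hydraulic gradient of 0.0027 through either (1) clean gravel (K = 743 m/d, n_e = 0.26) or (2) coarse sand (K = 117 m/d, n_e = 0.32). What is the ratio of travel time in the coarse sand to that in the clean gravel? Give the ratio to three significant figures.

Unit 1 (clean gravel): v = 743×0.0027/0.26 = 7.716 m/d, t = 256/7.716 = 33.18 d
Unit 2 (coarse sand): v = 117×0.0027/0.32 = 0.9872 m/d, t = 256/0.9872 = 259.3 d
t(coarse sand) / t(clean gravel) = 259.3/33.18 = 7.82

7.82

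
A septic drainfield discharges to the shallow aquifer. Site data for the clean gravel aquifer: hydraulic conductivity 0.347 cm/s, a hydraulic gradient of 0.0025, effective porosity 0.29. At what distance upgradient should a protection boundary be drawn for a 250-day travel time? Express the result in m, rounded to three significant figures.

646 m

K = 0.347 cm/s × 864 = 299.8 m/d
Specific discharge q = 299.8 × 0.0025 = 0.7495 m/d
v_s = q/n_e = 0.7495/0.29 = 2.585 m/d
L = v × T = 2.585 × 250 = 646.1 m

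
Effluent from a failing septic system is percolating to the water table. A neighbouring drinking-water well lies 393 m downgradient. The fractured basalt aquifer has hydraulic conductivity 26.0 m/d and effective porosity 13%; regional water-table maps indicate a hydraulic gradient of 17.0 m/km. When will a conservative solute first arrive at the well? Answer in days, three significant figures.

116 days

q = Ki = 26.0 × 0.017 = 0.4420 m/d
v = Ki/n = 26.0·0.017/0.13 = 3.400 m/d
t = L / v = 393 / 3.400 = 115.6 d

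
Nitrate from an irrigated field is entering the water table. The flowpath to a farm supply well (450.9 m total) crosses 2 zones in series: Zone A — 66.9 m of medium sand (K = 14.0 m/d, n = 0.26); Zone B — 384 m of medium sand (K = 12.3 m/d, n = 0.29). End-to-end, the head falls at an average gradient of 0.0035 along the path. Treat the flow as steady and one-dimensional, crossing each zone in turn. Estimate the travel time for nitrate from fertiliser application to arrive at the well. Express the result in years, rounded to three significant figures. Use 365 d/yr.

8.05 years

Continuity: the same q passes through each zone, so ΔH = q·Σ(L_j/K_j) — the zones act as resistances in series.
Σ(L/K) = 66.9/14.0 + 384/12.3 = 4.779 + 31.22 = 36.00 d
K_eq = L_total / Σ(L/K) = 450.9 / 36.00 = 12.53 m/d
q = K_eq · i = 12.53 × 0.0035 = 0.04384 m/d (same in every zone)
Zone A: v = q/n = 0.04384/0.26 = 0.1686 m/d → t_A = 66.9/0.1686 = 396.8 d
Zone B: v = q/n = 0.04384/0.29 = 0.1512 m/d → t_B = 384/0.1512 = 2540 d
Total t = 396.8 + 2540 = 2937 d
   = 2937 / 365 = 8.05 yr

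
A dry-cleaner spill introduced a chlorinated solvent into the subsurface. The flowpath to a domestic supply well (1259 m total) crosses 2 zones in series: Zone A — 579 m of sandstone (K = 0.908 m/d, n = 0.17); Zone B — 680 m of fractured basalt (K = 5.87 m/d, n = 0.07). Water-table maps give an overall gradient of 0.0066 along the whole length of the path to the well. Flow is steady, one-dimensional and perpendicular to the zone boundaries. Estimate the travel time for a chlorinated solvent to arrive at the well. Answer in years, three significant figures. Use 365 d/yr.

36.3 years

For zones in series the flux q is common to all zones; the equivalent conductivity is the harmonic (thickness-weighted) mean, K_eq = L_total / Σ(L_j/K_j).
Σ(L/K) = 579/0.908 + 680/5.87 = 637.7 + 115.8 = 753.5 d
K_eq = L_total / Σ(L/K) = 1259 / 753.5 = 1.671 m/d
q = K_eq · i = 1.671 × 0.0066 = 0.01103 m/d (same in every zone)
Zone A: v = q/n = 0.01103/0.17 = 0.06487 m/d → t_A = 579/0.06487 = 8926 d
Zone B: v = q/n = 0.01103/0.07 = 0.1575 m/d → t_B = 680/0.1575 = 4316 d
Total t = 8926 + 4316 = 13240 d
   = 13240 / 365 = 36.3 yr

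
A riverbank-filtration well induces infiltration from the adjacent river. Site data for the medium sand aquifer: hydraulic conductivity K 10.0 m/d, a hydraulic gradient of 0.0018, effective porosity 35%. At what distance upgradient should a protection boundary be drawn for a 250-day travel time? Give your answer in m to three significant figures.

q = Ki = 10.0 × 0.0018 = 0.01800 m/d
v_s = q/n_e = 0.01800/0.35 = 0.05143 m/d
L = v × T = 0.05143 × 250 = 12.86 m

12.9 m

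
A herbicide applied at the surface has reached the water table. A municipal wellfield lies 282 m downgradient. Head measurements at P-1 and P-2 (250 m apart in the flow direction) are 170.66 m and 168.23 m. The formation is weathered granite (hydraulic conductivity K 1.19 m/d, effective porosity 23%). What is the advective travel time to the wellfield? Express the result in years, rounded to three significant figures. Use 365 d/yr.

15.4 years

Hydraulic gradient i = (170.66 − 168.23) / 250 = 2.43 / 250 = 0.009720
Specific discharge q = 1.19 × 0.009720 = 0.01157 m/d
Seepage velocity v = q / n = 0.01157 / 0.23 = 0.05029 m/d
t = L / v = 282 / 0.05029 = 5607 d
   = 5607 / 365 = 15.4 yr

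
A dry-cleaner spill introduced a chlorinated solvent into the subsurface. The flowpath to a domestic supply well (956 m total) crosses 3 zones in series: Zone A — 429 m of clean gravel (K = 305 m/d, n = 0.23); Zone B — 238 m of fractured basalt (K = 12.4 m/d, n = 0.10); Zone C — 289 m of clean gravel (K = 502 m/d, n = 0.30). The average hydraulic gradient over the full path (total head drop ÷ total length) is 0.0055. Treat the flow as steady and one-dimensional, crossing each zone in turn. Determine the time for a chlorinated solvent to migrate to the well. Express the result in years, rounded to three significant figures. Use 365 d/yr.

2.31 years

Steady 1-D flow in series ⇒ the Darcy flux q is identical in every zone and the zone head losses add (resistances L/K in series).
Σ(L/K) = 429/305 + 238/12.4 + 289/502 = 1.407 + 19.19 + 0.5757 = 21.18 d
K_eq = L_total / Σ(L/K) = 956 / 21.18 = 45.15 m/d
q = K_eq · i = 45.15 × 0.0055 = 0.2483 m/d (same in every zone)
Zone A: v = q/n = 0.2483/0.23 = 1.080 m/d → t_A = 429/1.080 = 397.4 d
Zone B: v = q/n = 0.2483/0.10 = 2.483 m/d → t_B = 238/2.483 = 95.85 d
Zone C: v = q/n = 0.2483/0.30 = 0.8277 m/d → t_C = 289/0.8277 = 349.2 d
Total t = 397.4 + 95.85 + 349.2 = 842.4 d
   = 842.4 / 365 = 2.31 yr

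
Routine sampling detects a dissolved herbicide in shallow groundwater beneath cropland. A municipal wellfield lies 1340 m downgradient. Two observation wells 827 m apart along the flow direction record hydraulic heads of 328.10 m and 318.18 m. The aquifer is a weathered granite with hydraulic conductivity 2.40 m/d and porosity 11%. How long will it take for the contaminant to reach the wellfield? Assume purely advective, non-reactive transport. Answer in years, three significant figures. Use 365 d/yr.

Hydraulic gradient i = (328.10 − 318.18) / 827 = 9.92 / 827 = 0.01200
q = Ki = 2.40 × 0.01200 = 0.02879 m/d
v_s = q/n_e = 0.02879/0.11 = 0.2617 m/d
t = L / v = 1340 / 0.2617 = 5120 d
   = 5120 / 365 = 14.0 yr

14.0 years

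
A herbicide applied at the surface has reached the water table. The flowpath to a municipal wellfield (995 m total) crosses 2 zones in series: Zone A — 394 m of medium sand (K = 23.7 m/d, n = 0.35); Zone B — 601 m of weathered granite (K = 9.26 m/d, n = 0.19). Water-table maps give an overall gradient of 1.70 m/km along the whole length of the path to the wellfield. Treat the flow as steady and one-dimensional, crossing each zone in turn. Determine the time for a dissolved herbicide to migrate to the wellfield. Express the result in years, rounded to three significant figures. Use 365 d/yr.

33.3 years

For zones in series the flux q is common to all zones; the equivalent conductivity is the harmonic (thickness-weighted) mean, K_eq = L_total / Σ(L_j/K_j).
Σ(L/K) = 394/23.7 + 601/9.26 = 16.62 + 64.90 = 81.53 d
K_eq = L_total / Σ(L/K) = 995 / 81.53 = 12.20 m/d
q = K_eq · i = 12.20 × 0.0017 = 0.02075 m/d (same in every zone)
Zone A: v = q/n = 0.02075/0.35 = 0.05928 m/d → t_A = 394/0.05928 = 6647 d
Zone B: v = q/n = 0.02075/0.19 = 0.1092 m/d → t_B = 601/0.1092 = 5504 d
Total t = 6647 + 5504 = 12150 d
   = 12150 / 365 = 33.3 yr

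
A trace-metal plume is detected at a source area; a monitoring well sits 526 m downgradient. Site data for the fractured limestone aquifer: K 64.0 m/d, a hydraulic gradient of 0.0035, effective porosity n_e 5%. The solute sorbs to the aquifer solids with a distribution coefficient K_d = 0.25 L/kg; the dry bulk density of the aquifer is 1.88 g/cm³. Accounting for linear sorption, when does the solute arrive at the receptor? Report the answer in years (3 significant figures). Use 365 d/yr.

3.35 years

Specific discharge q = 64.0 × 0.0035 = 0.2240 m/d
Seepage velocity v = q / n = 0.2240 / 0.05 = 4.480 m/d
Retardation R = 1 + ρ_b·K_d/n = 1 + 1.88×0.25/0.05 = 10.40
Contaminant velocity v_c = v/R = 4.480/10.40 = 0.4308 m/d
t = L/v_c = 526/0.4308 = 1221 d
   = 1221/365 = 3.35 yr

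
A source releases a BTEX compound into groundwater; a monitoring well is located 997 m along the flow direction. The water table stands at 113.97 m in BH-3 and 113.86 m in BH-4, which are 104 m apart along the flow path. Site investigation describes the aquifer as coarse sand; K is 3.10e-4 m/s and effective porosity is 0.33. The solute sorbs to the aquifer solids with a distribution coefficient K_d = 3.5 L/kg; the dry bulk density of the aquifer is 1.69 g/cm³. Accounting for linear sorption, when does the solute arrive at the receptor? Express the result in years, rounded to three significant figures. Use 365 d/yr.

602 years

Hydraulic gradient i = (113.97 − 113.86) / 104 = 0.11 / 104 = 0.001058
K = 3.10e-4 m/s × 86400 s/d = 26.78 m/d
q = Ki = 26.78 × 0.001058 = 0.02833 m/d
Average linear velocity = 0.02833 / 0.33 = 0.08585 m/d
Retardation R = 1 + ρ_b·K_d/n = 1 + 1.69×3.5/0.33 = 18.92
Contaminant velocity v_c = v/R = 0.08585/18.92 = 0.004536 m/d
t = L/v_c = 997/0.004536 = 219800 d
   = 219800/365 = 602 yr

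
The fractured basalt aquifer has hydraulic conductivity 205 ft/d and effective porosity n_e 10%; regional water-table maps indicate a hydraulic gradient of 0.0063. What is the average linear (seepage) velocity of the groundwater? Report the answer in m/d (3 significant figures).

3.94 m/d

K = 205 ft/d × 0.3048 = 62.48 m/d
Specific discharge q = 62.48 × 0.0063 = 0.3936 m/d
Seepage velocity v = q / n = 0.3936 / 0.10 = 3.936 m/d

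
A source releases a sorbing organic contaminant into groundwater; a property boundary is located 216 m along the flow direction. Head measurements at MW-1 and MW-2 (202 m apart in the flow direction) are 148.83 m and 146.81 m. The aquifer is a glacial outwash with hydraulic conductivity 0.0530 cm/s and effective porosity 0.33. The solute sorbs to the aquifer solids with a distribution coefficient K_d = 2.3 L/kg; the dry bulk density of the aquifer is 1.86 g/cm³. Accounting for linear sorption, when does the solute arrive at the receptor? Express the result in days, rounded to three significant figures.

2170 days

Hydraulic gradient i = (148.83 − 146.81) / 202 = 2.02 / 202 = 0.01000
K = 0.0530 cm/s × 864 = 45.79 m/d
q = Ki = 45.79 × 0.01000 = 0.4579 m/d
Average linear velocity = 0.4579 / 0.33 = 1.388 m/d
Retardation R = 1 + ρ_b·K_d/n = 1 + 1.86×2.3/0.33 = 13.96
Contaminant velocity v_c = v/R = 1.388/13.96 = 0.09938 m/d
t = L/v_c = 216/0.09938 = 2174 d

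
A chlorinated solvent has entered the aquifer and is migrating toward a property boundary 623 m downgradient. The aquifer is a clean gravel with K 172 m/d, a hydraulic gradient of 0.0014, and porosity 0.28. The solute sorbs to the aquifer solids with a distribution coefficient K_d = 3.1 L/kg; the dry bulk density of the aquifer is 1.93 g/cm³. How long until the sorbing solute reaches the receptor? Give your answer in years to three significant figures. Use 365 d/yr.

Darcy flux q = K·i = 172 × 0.0014 = 0.2408 m/d
Seepage velocity v = q / n = 0.2408 / 0.28 = 0.8600 m/d
Retardation R = 1 + ρ_b·K_d/n = 1 + 1.93×3.1/0.28 = 22.37
Contaminant velocity v_c = v/R = 0.8600/22.37 = 0.03845 m/d
t = L/v_c = 623/0.03845 = 16200 d
   = 16200/365 = 44.4 yr

44.4 years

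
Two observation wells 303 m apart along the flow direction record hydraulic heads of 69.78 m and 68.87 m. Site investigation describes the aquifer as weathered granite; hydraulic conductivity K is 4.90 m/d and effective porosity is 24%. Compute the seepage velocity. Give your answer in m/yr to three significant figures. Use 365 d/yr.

Hydraulic gradient i = (69.78 − 68.87) / 303 = 0.91 / 303 = 0.003003
Darcy flux q = K·i = 4.90 × 0.003003 = 0.01472 m/d
Seepage velocity v = q / n = 0.01472 / 0.24 = 0.06132 m/d
   = 0.06132 × 365 = 22.4 m/yr

22.4 m/yr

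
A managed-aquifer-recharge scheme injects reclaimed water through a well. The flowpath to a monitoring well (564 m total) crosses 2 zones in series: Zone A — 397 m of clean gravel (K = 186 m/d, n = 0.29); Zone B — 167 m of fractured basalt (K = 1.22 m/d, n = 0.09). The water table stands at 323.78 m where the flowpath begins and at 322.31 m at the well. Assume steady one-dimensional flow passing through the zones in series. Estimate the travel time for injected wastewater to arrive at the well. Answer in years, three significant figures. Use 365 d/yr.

33.7 years

Total head drop ΔH = 323.78 − 322.31 = 1.47 m
Steady 1-D flow in series ⇒ the Darcy flux q is identical in every zone and the zone head losses add (resistances L/K in series).
Σ(L/K) = 397/186 + 167/1.22 = 2.134 + 136.9 = 139.0 d
q = ΔH / Σ(L/K) = 1.47 / 139.0 = 0.01057 m/d (same in every zone)
Zone A: v = q/n = 0.01057/0.29 = 0.03646 m/d → t_A = 397/0.03646 = 10890 d
Zone B: v = q/n = 0.01057/0.09 = 0.1175 m/d → t_B = 167/0.1175 = 1421 d
Total t = 10890 + 1421 = 12310 d
   = 12310 / 365 = 33.7 yr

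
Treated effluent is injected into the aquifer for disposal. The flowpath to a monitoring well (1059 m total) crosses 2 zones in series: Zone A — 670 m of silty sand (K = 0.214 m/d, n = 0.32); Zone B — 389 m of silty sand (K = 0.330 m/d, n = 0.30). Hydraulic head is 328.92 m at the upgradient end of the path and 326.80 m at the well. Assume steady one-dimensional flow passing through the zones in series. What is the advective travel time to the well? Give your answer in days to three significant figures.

673000 days

Total head drop ΔH = 328.92 − 326.80 = 2.12 m
Continuity: the same q passes through each zone, so ΔH = q·Σ(L_j/K_j) — the zones act as resistances in series.
Σ(L/K) = 670/0.214 + 389/0.330 = 3131 + 1179 = 4310 d
q = ΔH / Σ(L/K) = 2.12 / 4310 = 4.919e-4 m/d (same in every zone)
Zone A: v = q/n = 4.919e-4/0.32 = 0.001537 m/d → t_A = 670/0.001537 = 435800 d
Zone B: v = q/n = 4.919e-4/0.30 = 0.001640 m/d → t_B = 389/0.001640 = 237200 d
Total t = 435800 + 237200 = 673100 d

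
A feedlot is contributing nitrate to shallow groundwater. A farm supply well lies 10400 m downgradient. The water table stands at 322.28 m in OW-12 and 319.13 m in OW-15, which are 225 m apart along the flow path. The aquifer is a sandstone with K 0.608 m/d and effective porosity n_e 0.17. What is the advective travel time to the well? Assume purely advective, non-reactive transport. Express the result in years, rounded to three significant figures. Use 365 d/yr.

Hydraulic gradient i = (322.28 − 319.13) / 225 = 3.15 / 225 = 0.01400
Darcy flux q = K·i = 0.608 × 0.01400 = 0.008512 m/d
Average linear velocity = 0.008512 / 0.17 = 0.05007 m/d
t = L / v = 10400 / 0.05007 = 207700 d
   = 207700 / 365 = 569 yr

569 years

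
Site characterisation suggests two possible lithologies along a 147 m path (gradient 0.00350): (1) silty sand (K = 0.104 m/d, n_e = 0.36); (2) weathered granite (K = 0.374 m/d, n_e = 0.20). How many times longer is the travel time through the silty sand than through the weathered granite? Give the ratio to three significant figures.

6.47

Unit 1 (silty sand): v = 0.104×0.0035/0.36 = 0.001011 m/d, t = 147/0.001011 = 145400 d
Unit 2 (weathered granite): v = 0.374×0.0035/0.20 = 0.006545 m/d, t = 147/0.006545 = 22460 d
t(silty sand) / t(weathered granite) = 145400/22460 = 6.47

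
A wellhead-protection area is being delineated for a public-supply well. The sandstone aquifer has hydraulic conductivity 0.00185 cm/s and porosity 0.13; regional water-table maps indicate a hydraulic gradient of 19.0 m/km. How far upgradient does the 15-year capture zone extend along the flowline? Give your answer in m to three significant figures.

1280 m

K = 0.00185 cm/s × 864 = 1.598 m/d
q = Ki = 1.598 × 0.019 = 0.03037 m/d
v = Ki/n = 1.598·0.019/0.13 = 0.2336 m/d
T = 15 yr × 365 = 5475 d
L = v × T = 0.2336 × 5475 = 1279 m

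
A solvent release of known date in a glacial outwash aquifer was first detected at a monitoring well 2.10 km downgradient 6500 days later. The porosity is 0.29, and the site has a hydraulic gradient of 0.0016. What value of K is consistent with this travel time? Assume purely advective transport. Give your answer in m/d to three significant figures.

L = 2.10 km = 2100 m
v = L / t = 2100 / 6500 = 0.3231 m/d
K = v · n / i = 0.3231 × 0.29 / 0.0016 = 58.6 m/d

58.6 m/d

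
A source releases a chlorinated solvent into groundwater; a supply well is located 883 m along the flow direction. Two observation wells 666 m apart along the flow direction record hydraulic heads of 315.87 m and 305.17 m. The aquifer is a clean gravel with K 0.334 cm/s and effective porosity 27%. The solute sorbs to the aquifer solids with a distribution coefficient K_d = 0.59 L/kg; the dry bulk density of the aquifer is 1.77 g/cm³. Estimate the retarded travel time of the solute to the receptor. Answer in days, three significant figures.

250 days

Hydraulic gradient i = (315.87 − 305.17) / 666 = 10.70 / 666 = 0.01607
K = 0.334 cm/s × 864 = 288.6 m/d
Darcy flux q = K·i = 288.6 × 0.01607 = 4.636 m/d
v = Ki/n = 288.6·0.01607/0.27 = 17.17 m/d
Retardation R = 1 + ρ_b·K_d/n = 1 + 1.77×0.59/0.27 = 4.868
Contaminant velocity v_c = v/R = 17.17/4.868 = 3.528 m/d
t = L/v_c = 883/3.528 = 250.3 d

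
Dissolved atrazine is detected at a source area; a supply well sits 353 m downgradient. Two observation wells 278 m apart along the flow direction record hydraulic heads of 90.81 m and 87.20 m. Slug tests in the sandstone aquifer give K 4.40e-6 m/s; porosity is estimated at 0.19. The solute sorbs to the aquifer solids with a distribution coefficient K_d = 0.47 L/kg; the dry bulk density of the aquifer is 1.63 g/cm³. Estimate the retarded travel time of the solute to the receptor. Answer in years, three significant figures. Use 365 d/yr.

Hydraulic gradient i = (90.81 − 87.20) / 278 = 3.61 / 278 = 0.01299
K = 4.40e-6 m/s × 86400 s/d = 0.3802 m/d
Specific discharge q = 0.3802 × 0.01299 = 0.004937 m/d
Average linear velocity = 0.004937 / 0.19 = 0.02598 m/d
Retardation R = 1 + ρ_b·K_d/n = 1 + 1.63×0.47/0.19 = 5.032
Contaminant velocity v_c = v/R = 0.02598/5.032 = 0.005163 m/d
t = L/v_c = 353/0.005163 = 68370 d
   = 68370/365 = 187 yr

187 years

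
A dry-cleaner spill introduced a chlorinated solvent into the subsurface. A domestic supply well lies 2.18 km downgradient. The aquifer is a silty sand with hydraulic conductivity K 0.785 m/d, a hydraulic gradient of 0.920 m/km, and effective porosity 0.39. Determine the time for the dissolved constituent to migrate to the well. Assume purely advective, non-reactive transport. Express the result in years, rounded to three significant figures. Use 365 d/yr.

Specific discharge q = 0.785 × 9.2e-4 = 7.222e-4 m/d
v_s = q/n_e = 7.222e-4/0.39 = 0.001852 m/d
L = 2.18 km = 2180 m
t = L / v = 2180 / 0.001852 = 1.177e6 d
   = 1.177e6 / 365 = 3230 yr

3230 years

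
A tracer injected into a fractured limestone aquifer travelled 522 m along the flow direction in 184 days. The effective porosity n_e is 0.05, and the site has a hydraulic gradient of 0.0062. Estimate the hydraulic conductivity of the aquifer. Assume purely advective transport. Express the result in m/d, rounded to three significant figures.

22.9 m/d

v = L / t = 522 / 184 = 2.837 m/d
K = v · n / i = 2.837 × 0.05 / 0.0062 = 22.9 m/d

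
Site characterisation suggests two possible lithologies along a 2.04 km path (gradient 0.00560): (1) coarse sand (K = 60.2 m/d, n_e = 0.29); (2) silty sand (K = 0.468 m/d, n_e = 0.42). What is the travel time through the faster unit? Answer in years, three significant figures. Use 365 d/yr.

Unit 1 (coarse sand): v = 60.2×0.0056/0.29 = 1.162 m/d, t = 2040/1.162 = 1755 d
Unit 2 (silty sand): v = 0.468×0.0056/0.42 = 0.006240 m/d, t = 2040/0.006240 = 326900 d
Faster: 1755 d / 365 = 4.81 yr

4.81 years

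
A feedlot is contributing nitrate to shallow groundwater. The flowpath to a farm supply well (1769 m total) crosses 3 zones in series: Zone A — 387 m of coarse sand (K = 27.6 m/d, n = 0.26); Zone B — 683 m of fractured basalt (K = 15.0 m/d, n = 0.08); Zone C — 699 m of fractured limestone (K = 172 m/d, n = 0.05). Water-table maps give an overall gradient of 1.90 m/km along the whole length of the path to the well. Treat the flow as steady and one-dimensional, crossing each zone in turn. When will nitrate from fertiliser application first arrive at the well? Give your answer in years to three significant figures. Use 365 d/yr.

For zones in series the flux q is common to all zones; the equivalent conductivity is the harmonic (thickness-weighted) mean, K_eq = L_total / Σ(L_j/K_j).
Σ(L/K) = 387/27.6 + 683/15.0 + 699/172 = 14.02 + 45.53 + 4.064 = 63.62 d
K_eq = L_total / Σ(L/K) = 1769 / 63.62 = 27.81 m/d
q = K_eq · i = 27.81 × 0.0019 = 0.05283 m/d (same in every zone)
Zone A: v = q/n = 0.05283/0.26 = 0.2032 m/d → t_A = 387/0.2032 = 1905 d
Zone B: v = q/n = 0.05283/0.08 = 0.6604 m/d → t_B = 683/0.6604 = 1034 d
Zone C: v = q/n = 0.05283/0.05 = 1.057 m/d → t_C = 699/1.057 = 661.5 d
Total t = 1905 + 1034 + 661.5 = 3600 d
   = 3600 / 365 = 9.86 yr

9.86 years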